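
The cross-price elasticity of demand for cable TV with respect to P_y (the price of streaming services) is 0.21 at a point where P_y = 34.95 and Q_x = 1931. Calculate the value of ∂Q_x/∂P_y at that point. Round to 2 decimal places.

ε = (∂Q_x/∂P_y)·(P_y/Q_x) ⇒ ∂Q_x/∂P_y = ε·Q_x/P_y = 0.21 × 1931/34.95 ≈ 11.60.

11.60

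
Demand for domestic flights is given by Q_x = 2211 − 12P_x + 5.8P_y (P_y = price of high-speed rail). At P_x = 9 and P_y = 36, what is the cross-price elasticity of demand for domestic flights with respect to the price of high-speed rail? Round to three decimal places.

0.090

At P_x = 9 and P_y = 36: Q_x = 2311.8.
∂Q_x/∂P_y = 5.8.
ε = (∂Q_x/∂P_y)(P_y/Q_x) = 5.8 × (36/2311.8) ≈ 0.090.
Since ε > 0, domestic flights and high-speed rail are substitutes.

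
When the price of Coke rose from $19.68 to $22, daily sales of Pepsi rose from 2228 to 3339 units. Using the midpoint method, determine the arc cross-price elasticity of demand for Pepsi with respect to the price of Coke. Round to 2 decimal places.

ΔQ_A = 3339 − 2228 = 1111; ΔP_B = 22 − 19.68 = 2.32.
Midpoints: Q̄_A = 2783.5, P̄_B = 20.84.
ε = (ΔQ_A/Q̄_A)/(ΔP_B/P̄_B) = (1111/2783.5)/(2.32/20.84) ≈ 3.59.
ε > 0: Pepsi and Coke are substitutes.

3.59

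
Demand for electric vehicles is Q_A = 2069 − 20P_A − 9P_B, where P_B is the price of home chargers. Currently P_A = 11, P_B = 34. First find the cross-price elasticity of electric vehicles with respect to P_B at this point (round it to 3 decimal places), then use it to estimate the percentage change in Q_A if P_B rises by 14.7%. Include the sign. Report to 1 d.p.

-2.9%

At P_A = 11, P_B = 34: Q_A = 1543.
∂Q_A/∂P_B = -9.
ε = (∂Q_A/∂P_B)(P_B/Q_A) = -9.0000 × 34/1543 ≈ -0.198.
%ΔQ_A ≈ ε × %ΔP_B = -0.198 × (14.7%) = -2.9%.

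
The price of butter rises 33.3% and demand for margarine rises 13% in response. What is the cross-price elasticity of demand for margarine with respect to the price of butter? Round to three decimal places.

ε = (%ΔQ of margarine) / (%ΔP of butter) = (13%) / (33.3%) ≈ 0.390.

0.390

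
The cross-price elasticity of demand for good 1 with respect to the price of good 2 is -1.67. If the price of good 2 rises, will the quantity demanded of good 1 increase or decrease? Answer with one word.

decrease

ε < 0 and the price of good 2 rises, so the quantity of good 1 moves in the opposite direction: it decreases.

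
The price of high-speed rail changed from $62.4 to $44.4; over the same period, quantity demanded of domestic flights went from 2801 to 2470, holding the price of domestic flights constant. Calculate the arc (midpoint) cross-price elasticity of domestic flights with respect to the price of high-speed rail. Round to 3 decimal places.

ΔQ_A = 2470 − 2801 = -331; ΔP_B = 44.4 − 62.4 = -18.
Midpoints: Q̄_A = 2635.5, P̄_B = 53.40.
ε = (ΔQ_A/Q̄_A)/(ΔP_B/P̄_B) = (-331/2635.5)/(-18/53.40) ≈ 0.373.
ε > 0: domestic flights and high-speed rail are substitutes.

0.373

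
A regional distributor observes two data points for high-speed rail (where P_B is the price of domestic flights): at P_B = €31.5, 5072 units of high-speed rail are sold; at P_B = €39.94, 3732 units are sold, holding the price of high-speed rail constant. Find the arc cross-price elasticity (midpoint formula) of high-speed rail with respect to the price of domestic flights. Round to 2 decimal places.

-1.29

ΔQ_A = 3732 − 5072 = -1340; ΔP_B = 39.94 − 31.5 = 8.44.
Midpoints: Q̄_A = 4402.0, P̄_B = 35.72.
ε = (ΔQ_A/Q̄_A)/(ΔP_B/P̄_B) = (-1340/4402.0)/(8.44/35.72) ≈ -1.29.
ε < 0: high-speed rail and domestic flights are complements.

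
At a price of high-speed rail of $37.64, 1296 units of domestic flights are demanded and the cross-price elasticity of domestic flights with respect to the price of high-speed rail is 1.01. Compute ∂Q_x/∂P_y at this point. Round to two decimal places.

ε = (∂Q_x/∂P_y)·(P_y/Q_x) ⇒ ∂Q_x/∂P_y = ε·Q_x/P_y = 1.01 × 1296/37.64 ≈ 34.78.

34.78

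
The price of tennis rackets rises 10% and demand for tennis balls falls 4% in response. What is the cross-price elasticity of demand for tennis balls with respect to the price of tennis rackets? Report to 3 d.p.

-0.400

ε = (%ΔQ of tennis balls) / (%ΔP of tennis rackets) = (-4%) / (10%) ≈ -0.400.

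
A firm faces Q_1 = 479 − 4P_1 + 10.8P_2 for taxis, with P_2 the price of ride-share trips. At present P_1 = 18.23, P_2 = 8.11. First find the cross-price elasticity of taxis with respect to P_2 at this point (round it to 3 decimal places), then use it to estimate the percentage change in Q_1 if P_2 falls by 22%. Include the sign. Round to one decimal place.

At P_1 = 18.23, P_2 = 8.11: Q_1 = 493.668.
∂Q_1/∂P_2 = 10.8.
ε = (∂Q_1/∂P_2)(P_2/Q_1) = 10.8000 × 8.11/493.668 ≈ 0.177.
%ΔQ_1 ≈ ε × %ΔP_2 = 0.177 × (-22%) = -3.9%.

-3.9%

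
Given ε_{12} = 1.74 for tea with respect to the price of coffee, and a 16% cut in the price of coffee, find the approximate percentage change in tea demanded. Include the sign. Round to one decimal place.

%ΔQ ≈ ε × %ΔP of coffee = 1.74 × (-16%) = -27.8%.

-27.8%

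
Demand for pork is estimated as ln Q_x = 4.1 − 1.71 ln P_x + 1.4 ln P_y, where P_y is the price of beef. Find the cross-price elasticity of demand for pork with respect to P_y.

In a log-linear (constant-elasticity) demand function, the coefficient on ln P_y is the cross-price elasticity.
ε = 1.40. Positive, so pork and beef are substitutes.

1.40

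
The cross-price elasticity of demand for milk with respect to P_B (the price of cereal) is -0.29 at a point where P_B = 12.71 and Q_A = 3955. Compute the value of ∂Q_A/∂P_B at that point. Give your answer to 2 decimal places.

ε = (∂Q_A/∂P_B)·(P_B/Q_A) ⇒ ∂Q_A/∂P_B = ε·Q_A/P_B = -0.29 × 3955/12.71 ≈ -90.24.

-90.24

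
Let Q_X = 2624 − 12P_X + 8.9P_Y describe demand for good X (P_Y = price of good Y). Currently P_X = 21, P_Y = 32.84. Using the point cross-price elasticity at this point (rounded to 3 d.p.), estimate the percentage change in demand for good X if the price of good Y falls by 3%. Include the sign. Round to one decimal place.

-0.3%

At P_X = 21, P_Y = 32.84: Q_X = 2664.276.
∂Q_X/∂P_Y = 8.9.
ε = (∂Q_X/∂P_Y)(P_Y/Q_X) = 8.9000 × 32.84/2664.276 ≈ 0.110.
%ΔQ_X ≈ ε × %ΔP_Y = 0.110 × (-3%) = -0.3%.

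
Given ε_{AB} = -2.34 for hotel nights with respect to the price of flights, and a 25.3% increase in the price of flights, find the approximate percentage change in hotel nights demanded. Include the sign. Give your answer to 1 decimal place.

-59.2%

%ΔQ ≈ ε × %ΔP of flights = -2.34 × (25.3%) = -59.2%.
Demand for hotel nights falls by about 59.2%.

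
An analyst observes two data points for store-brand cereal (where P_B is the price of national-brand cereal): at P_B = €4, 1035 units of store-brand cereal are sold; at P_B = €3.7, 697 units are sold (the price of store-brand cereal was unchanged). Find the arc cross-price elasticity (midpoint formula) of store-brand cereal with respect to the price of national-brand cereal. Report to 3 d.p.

5.009

ΔQ_A = 697 − 1035 = -338; ΔP_B = 3.7 − 4 = -0.3.
Midpoints: Q̄_A = 866.0, P̄_B = 3.85.
ε = (ΔQ_A/Q̄_A)/(ΔP_B/P̄_B) = (-338/866.0)/(-0.3/3.85) ≈ 5.009.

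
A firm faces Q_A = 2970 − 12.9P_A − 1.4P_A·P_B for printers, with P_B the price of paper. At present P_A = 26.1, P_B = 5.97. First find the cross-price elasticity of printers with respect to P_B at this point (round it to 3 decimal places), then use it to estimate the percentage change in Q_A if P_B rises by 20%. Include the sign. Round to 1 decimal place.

At P_A = 26.1, P_B = 5.97: Q_A = 2415.166.
∂Q_A/∂P_B = -1.4P_A = -36.5400.
ε = (∂Q_A/∂P_B)(P_B/Q_A) = -36.5400 × 5.97/2415.166 ≈ -0.090.
%ΔQ_A ≈ ε × %ΔP_B = -0.090 × (20%) = -1.8%.

-1.8%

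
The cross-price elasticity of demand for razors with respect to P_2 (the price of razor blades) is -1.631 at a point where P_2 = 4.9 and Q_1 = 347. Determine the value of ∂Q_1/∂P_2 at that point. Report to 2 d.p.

ε = (∂Q_1/∂P_2)·(P_2/Q_1) ⇒ ∂Q_1/∂P_2 = ε·Q_1/P_2 = -1.631 × 347/4.9 ≈ -115.50.

-115.50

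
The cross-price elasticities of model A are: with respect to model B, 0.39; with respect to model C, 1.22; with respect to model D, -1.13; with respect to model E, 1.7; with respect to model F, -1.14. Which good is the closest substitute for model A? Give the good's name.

Substitutes have ε > 0. Among the positive values, 1.7 (model E) is largest.

model E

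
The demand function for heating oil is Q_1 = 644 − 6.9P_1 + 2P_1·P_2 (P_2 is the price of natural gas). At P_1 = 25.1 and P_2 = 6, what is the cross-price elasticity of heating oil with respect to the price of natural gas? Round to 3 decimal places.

At P_1 = 25.1 and P_2 = 6: Q_1 = 772.01.
∂Q_1/∂P_2 = 2P_1 = 2(25.1) = 50.2000.
ε = (∂Q_1/∂P_2)(P_2/Q_1) = 50.2000 × (6/772.01) ≈ 0.390.

0.390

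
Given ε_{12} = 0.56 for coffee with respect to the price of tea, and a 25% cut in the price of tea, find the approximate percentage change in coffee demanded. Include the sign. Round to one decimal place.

-14.0%

%ΔQ ≈ ε × %ΔP of tea = 0.56 × (-25%) = -14.0%.
Demand for coffee falls by about 14.0%.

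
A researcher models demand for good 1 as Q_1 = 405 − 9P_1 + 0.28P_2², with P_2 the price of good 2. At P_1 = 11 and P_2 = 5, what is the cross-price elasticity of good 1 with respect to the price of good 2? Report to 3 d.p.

At P_1 = 11 and P_2 = 5: Q_1 = 313.
∂Q_1/∂P_2 = 0.56P_2 = 0.56(5) = 2.8000.
ε = (∂Q_1/∂P_2)(P_2/Q_1) = 2.8000 × (5/313) ≈ 0.045.
ε > 0: substitutes.

0.045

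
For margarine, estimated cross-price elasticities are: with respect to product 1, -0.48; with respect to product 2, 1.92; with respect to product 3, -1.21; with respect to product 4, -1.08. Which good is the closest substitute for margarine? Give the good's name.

product 2

Substitutes have ε > 0. Among the positive values, 1.92 (product 2) is largest.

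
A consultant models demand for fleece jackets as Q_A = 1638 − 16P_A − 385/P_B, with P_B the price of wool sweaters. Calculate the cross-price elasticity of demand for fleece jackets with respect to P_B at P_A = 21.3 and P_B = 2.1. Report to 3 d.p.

0.165

At P_A = 21.3 and P_B = 2.1: Q_A = 1113.867.
∂Q_A/∂P_B = 385/P_B² = 87.3016.
ε = (∂Q_A/∂P_B)(P_B/Q_A) = 87.3016 × (2.1/1113.867) ≈ 0.165.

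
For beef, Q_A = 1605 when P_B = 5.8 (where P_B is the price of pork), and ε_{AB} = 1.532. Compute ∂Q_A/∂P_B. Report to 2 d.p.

ε = (∂Q_A/∂P_B)·(P_B/Q_A) ⇒ ∂Q_A/∂P_B = ε·Q_A/P_B = 1.532 × 1605/5.8 ≈ 423.94.

423.94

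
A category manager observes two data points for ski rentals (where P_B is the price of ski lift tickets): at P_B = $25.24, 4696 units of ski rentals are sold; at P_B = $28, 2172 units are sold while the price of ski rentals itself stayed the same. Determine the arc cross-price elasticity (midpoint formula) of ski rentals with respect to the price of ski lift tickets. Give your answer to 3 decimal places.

ΔQ_A = 2172 − 4696 = -2524; ΔP_B = 28 − 25.24 = 2.76.
Midpoints: Q̄_A = 3434.0, P̄_B = 26.62.
ε = (ΔQ_A/Q̄_A)/(ΔP_B/P̄_B) = (-2524/3434.0)/(2.76/26.62) ≈ -7.089.

-7.089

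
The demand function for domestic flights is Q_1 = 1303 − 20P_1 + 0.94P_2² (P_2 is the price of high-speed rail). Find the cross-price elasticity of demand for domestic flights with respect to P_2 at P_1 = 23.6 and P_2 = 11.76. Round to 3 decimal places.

At P_1 = 23.6 and P_2 = 11.76: Q_1 = 961.000.
∂Q_1/∂P_2 = 1.88P_2 = 1.88(11.76) = 22.1088.
ε = (∂Q_1/∂P_2)(P_2/Q_1) = 22.1088 × (11.76/961.000) ≈ 0.271.

0.271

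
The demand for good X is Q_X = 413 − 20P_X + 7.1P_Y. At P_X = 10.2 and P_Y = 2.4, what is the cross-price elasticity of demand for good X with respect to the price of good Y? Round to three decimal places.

0.075

At P_X = 10.2 and P_Y = 2.4: Q_X = 226.04.
∂Q_X/∂P_Y = 7.1.
ε = (∂Q_X/∂P_Y)(P_Y/Q_X) = 7.1 × (2.4/226.04) ≈ 0.075.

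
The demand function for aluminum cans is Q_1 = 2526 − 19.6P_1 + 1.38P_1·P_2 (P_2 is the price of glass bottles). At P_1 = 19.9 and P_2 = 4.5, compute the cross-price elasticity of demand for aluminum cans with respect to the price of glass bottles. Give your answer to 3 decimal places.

0.055

At P_1 = 19.9 and P_2 = 4.5: Q_1 = 2259.539.
∂Q_1/∂P_2 = 1.38P_1 = 1.38(19.9) = 27.4620.
ε = (∂Q_1/∂P_2)(P_2/Q_1) = 27.4620 × (4.5/2259.539) ≈ 0.055.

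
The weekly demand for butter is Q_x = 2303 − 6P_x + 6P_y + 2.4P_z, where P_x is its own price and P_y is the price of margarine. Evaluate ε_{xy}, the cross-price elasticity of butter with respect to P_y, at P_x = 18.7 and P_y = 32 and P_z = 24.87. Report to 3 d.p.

At P_x = 18.7 and P_y = 32 and P_z = 24.87: Q_x = 2442.488.
∂Q_x/∂P_y = 6.
ε = (∂Q_x/∂P_y)(P_y/Q_x) = 6 × (32/2442.488) ≈ 0.079.
Since ε > 0, butter and margarine are substitutes.

0.079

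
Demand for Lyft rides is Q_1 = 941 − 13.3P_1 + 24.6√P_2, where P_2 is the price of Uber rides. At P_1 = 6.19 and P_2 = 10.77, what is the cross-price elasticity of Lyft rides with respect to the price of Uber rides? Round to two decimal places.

At P_1 = 6.19 and P_2 = 10.77: Q_1 = 939.404.
∂Q_1/∂P_2 = 24.6/(2√P_2) = 24.6/(2√10.77) = 3.7480.
ε = (∂Q_1/∂P_2)(P_2/Q_1) = 3.7480 × (10.77/939.404) ≈ 0.04.
ε > 0: substitutes.

0.04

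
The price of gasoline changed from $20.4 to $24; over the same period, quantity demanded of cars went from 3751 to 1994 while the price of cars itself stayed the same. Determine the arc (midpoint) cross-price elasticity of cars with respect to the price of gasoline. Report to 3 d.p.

ΔQ_A = 1994 − 3751 = -1757; ΔP_B = 24 − 20.4 = 3.6.
Midpoints: Q̄_A = 2872.5, P̄_B = 22.20.
ε = (ΔQ_A/Q̄_A)/(ΔP_B/P̄_B) = (-1757/2872.5)/(3.6/22.20) ≈ -3.772.
ε < 0: cars and gasoline are complements.

-3.772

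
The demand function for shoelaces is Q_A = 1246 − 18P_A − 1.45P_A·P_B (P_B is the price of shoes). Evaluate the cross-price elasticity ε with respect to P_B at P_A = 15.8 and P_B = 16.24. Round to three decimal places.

-0.631

At P_A = 15.8 and P_B = 16.24: Q_A = 589.542.
∂Q_A/∂P_B = -1.45P_A = -1.45(15.8) = -22.9100.
ε = (∂Q_A/∂P_B)(P_B/Q_A) = -22.9100 × (16.24/589.542) ≈ -0.631.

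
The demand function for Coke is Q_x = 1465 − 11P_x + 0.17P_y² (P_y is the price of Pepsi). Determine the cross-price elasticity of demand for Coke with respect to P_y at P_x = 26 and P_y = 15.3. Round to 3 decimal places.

At P_x = 26 and P_y = 15.3: Q_x = 1218.795.
∂Q_x/∂P_y = 0.34P_y = 0.34(15.3) = 5.2020.
ε = (∂Q_x/∂P_y)(P_y/Q_x) = 5.2020 × (15.3/1218.795) ≈ 0.065.

0.065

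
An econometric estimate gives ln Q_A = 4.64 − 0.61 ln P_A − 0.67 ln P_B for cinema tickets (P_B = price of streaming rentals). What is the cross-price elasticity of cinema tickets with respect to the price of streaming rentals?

In a log-linear (constant-elasticity) demand function, the coefficient on ln P_B is the cross-price elasticity.
ε = -0.67. Negative, so cinema tickets and streaming rentals are complements.

-0.67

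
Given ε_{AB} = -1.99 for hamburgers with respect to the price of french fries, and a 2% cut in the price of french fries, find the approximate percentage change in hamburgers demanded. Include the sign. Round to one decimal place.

4.0%

%ΔQ ≈ ε × %ΔP of french fries = -1.99 × (-2%) = 4.0%.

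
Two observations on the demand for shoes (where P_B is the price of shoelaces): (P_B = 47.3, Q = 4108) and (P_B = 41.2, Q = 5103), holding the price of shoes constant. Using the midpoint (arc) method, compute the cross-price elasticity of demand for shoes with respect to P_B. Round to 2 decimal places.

-1.57

ΔQ_A = 5103 − 4108 = 995; ΔP_B = 41.2 − 47.3 = -6.1.
Midpoints: Q̄_A = 4605.5, P̄_B = 44.25.
ε = (ΔQ_A/Q̄_A)/(ΔP_B/P̄_B) = (995/4605.5)/(-6.1/44.25) ≈ -1.57.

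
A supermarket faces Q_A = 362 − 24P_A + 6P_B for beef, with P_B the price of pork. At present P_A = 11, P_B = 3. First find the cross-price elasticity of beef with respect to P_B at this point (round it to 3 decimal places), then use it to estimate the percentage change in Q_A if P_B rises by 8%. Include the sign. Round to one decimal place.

1.2%

At P_A = 11, P_B = 3: Q_A = 116.
∂Q_A/∂P_B = 6.
ε = (∂Q_A/∂P_B)(P_B/Q_A) = 6.0000 × 3/116 ≈ 0.155.
%ΔQ_A ≈ ε × %ΔP_B = 0.155 × (8%) = 1.2%.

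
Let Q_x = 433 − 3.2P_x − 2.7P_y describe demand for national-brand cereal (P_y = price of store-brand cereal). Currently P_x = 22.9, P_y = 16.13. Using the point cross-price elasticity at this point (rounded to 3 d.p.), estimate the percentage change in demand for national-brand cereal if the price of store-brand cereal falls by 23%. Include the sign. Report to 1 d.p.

At P_x = 22.9, P_y = 16.13: Q_x = 316.169.
∂Q_x/∂P_y = -2.7.
ε = (∂Q_x/∂P_y)(P_y/Q_x) = -2.7000 × 16.13/316.169 ≈ -0.138.
%ΔQ_x ≈ ε × %ΔP_y = -0.138 × (-23%) = 3.2%.

3.2%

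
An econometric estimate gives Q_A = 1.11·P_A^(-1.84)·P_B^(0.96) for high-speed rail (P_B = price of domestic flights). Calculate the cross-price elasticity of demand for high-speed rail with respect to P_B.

0.96

In a log-linear (constant-elasticity) demand function, the coefficient on the exponent of P_B is the cross-price elasticity.
ε = 0.96. Positive, so high-speed rail and domestic flights are substitutes.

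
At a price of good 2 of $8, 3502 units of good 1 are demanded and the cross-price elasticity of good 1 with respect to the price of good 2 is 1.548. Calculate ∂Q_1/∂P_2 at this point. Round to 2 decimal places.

677.64

ε = (∂Q_1/∂P_2)·(P_2/Q_1) ⇒ ∂Q_1/∂P_2 = ε·Q_1/P_2 = 1.548 × 3502/8 ≈ 677.64.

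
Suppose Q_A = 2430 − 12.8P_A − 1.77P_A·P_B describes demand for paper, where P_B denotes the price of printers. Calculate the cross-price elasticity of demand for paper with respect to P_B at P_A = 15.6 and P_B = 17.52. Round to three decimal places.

-0.277

At P_A = 15.6 and P_B = 17.52: Q_A = 1746.558.
∂Q_A/∂P_B = -1.77P_A = -1.77(15.6) = -27.6120.
ε = (∂Q_A/∂P_B)(P_B/Q_A) = -27.6120 × (17.52/1746.558) ≈ -0.277.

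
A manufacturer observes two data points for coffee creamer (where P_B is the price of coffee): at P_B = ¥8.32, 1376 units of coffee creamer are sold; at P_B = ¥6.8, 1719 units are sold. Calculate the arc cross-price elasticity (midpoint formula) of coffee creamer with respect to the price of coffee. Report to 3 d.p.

-1.102

ΔQ_A = 1719 − 1376 = 343; ΔP_B = 6.8 − 8.32 = -1.52.
Midpoints: Q̄_A = 1547.5, P̄_B = 7.56.
ε = (ΔQ_A/Q̄_A)/(ΔP_B/P̄_B) = (343/1547.5)/(-1.52/7.56) ≈ -1.102.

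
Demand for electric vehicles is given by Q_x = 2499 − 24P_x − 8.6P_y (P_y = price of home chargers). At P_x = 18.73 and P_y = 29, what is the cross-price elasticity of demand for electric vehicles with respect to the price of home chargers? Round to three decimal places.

At P_x = 18.73 and P_y = 29: Q_x = 1800.08.
∂Q_x/∂P_y = -8.6.
ε = (∂Q_x/∂P_y)(P_y/Q_x) = -8.6 × (29/1800.08) ≈ -0.139.

-0.139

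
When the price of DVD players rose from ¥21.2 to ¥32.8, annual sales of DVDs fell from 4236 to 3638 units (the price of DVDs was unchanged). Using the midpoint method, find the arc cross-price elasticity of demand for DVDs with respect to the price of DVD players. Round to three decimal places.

-0.354

ΔQ_A = 3638 − 4236 = -598; ΔP_B = 32.8 − 21.2 = 11.6.
Midpoints: Q̄_A = 3937.0, P̄_B = 27.00.
ε = (ΔQ_A/Q̄_A)/(ΔP_B/P̄_B) = (-598/3937.0)/(11.6/27.00) ≈ -0.354.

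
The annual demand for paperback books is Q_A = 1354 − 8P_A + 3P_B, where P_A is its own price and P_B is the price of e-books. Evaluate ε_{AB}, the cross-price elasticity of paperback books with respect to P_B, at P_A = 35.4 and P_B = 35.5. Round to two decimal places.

0.09

At P_A = 35.4 and P_B = 35.5: Q_A = 1177.3.
∂Q_A/∂P_B = 3.
ε = (∂Q_A/∂P_B)(P_B/Q_A) = 3 × (35.5/1177.3) ≈ 0.09.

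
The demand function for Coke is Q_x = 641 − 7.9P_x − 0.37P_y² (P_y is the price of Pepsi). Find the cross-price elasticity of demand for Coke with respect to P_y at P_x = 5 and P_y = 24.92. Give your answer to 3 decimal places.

At P_x = 5 and P_y = 24.92: Q_x = 371.728.
∂Q_x/∂P_y = -0.74P_y = -0.74(24.92) = -18.4408.
ε = (∂Q_x/∂P_y)(P_y/Q_x) = -18.4408 × (24.92/371.728) ≈ -1.236.
ε < 0: complements.

-1.236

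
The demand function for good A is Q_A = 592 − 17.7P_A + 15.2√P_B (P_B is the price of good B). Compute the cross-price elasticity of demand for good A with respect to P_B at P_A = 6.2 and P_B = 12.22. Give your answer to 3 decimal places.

0.050

At P_A = 6.2 and P_B = 12.22: Q_A = 535.395.
∂Q_A/∂P_B = 15.2/(2√P_B) = 15.2/(2√12.22) = 2.1741.
ε = (∂Q_A/∂P_B)(P_B/Q_A) = 2.1741 × (12.22/535.395) ≈ 0.050.
ε > 0: substitutes.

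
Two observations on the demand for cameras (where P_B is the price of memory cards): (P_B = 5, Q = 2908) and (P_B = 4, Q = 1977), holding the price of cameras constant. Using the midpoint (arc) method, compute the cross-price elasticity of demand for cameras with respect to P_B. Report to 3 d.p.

ΔQ_A = 1977 − 2908 = -931; ΔP_B = 4 − 5 = -1.
Midpoints: Q̄_A = 2442.5, P̄_B = 4.50.
ε = (ΔQ_A/Q̄_A)/(ΔP_B/P̄_B) = (-931/2442.5)/(-1/4.50) ≈ 1.715.
ε > 0: cameras and memory cards are substitutes.

1.715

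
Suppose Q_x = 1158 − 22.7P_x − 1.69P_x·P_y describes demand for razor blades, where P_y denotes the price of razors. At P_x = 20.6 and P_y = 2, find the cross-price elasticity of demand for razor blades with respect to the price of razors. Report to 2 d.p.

-0.11

At P_x = 20.6 and P_y = 2: Q_x = 620.752.
∂Q_x/∂P_y = -1.69P_x = -1.69(20.6) = -34.8140.
ε = (∂Q_x/∂P_y)(P_y/Q_x) = -34.8140 × (2/620.752) ≈ -0.11.
ε < 0: complements.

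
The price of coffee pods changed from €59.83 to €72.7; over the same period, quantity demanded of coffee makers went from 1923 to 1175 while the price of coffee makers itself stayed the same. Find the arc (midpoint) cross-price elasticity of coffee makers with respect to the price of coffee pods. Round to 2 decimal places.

ΔQ_A = 1175 − 1923 = -748; ΔP_B = 72.7 − 59.83 = 12.87.
Midpoints: Q̄_A = 1549.0, P̄_B = 66.27.
ε = (ΔQ_A/Q̄_A)/(ΔP_B/P̄_B) = (-748/1549.0)/(12.87/66.27) ≈ -2.49.
ε < 0: coffee makers and coffee pods are complements.

-2.49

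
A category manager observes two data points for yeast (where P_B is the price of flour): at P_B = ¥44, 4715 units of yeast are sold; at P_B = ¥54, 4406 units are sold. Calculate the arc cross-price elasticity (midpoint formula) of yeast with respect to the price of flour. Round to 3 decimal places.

ΔQ_A = 4406 − 4715 = -309; ΔP_B = 54 − 44 = 10.
Midpoints: Q̄_A = 4560.5, P̄_B = 49.00.
ε = (ΔQ_A/Q̄_A)/(ΔP_B/P̄_B) = (-309/4560.5)/(10/49.00) ≈ -0.332.

-0.332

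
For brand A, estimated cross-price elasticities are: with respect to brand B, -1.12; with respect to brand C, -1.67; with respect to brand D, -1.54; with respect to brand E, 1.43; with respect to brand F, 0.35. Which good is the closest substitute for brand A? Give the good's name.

Substitutes have ε > 0. Among the positive values, 1.43 (brand E) is largest.

brand E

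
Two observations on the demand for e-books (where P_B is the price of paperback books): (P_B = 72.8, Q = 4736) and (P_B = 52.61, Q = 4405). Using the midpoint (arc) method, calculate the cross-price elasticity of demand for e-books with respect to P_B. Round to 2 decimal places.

ΔQ_A = 4405 − 4736 = -331; ΔP_B = 52.61 − 72.8 = -20.19.
Midpoints: Q̄_A = 4570.5, P̄_B = 62.70.
ε = (ΔQ_A/Q̄_A)/(ΔP_B/P̄_B) = (-331/4570.5)/(-20.19/62.70) ≈ 0.22.
ε > 0: e-books and paperback books are substitutes.

0.22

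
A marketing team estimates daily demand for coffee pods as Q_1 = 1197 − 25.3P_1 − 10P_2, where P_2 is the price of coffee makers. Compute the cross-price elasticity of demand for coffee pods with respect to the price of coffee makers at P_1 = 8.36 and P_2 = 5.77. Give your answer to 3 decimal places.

At P_1 = 8.36 and P_2 = 5.77: Q_1 = 927.792.
∂Q_1/∂P_2 = -10.
ε = (∂Q_1/∂P_2)(P_2/Q_1) = -10 × (5.77/927.792) ≈ -0.062.

-0.062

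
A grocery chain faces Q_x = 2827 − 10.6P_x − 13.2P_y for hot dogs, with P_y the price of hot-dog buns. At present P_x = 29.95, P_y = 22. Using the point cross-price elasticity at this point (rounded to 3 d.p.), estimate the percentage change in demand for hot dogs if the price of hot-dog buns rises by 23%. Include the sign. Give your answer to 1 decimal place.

-3.0%

At P_x = 29.95, P_y = 22: Q_x = 2219.13.
∂Q_x/∂P_y = -13.2.
ε = (∂Q_x/∂P_y)(P_y/Q_x) = -13.2000 × 22/2219.13 ≈ -0.131.
%ΔQ_x ≈ ε × %ΔP_y = -0.131 × (23%) = -3.0%.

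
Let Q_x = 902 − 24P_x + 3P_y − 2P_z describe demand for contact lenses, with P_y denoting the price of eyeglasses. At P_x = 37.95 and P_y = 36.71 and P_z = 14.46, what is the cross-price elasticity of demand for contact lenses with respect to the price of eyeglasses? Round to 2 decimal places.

1.52

At P_x = 37.95 and P_y = 36.71 and P_z = 14.46: Q_x = 72.41.
∂Q_x/∂P_y = 3.
ε = (∂Q_x/∂P_y)(P_y/Q_x) = 3 × (36.71/72.41) ≈ 1.52.
Since ε > 0, contact lenses and eyeglasses are substitutes.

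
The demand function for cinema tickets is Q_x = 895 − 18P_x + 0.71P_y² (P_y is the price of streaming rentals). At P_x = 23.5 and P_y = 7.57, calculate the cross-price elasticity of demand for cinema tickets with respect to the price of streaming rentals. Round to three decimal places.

At P_x = 23.5 and P_y = 7.57: Q_x = 512.686.
∂Q_x/∂P_y = 1.42P_y = 1.42(7.57) = 10.7494.
ε = (∂Q_x/∂P_y)(P_y/Q_x) = 10.7494 × (7.57/512.686) ≈ 0.159.

0.159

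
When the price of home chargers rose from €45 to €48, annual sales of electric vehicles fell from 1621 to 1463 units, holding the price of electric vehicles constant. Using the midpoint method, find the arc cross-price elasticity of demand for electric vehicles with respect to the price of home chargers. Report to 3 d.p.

-1.588

ΔQ_A = 1463 − 1621 = -158; ΔP_B = 48 − 45 = 3.
Midpoints: Q̄_A = 1542.0, P̄_B = 46.50.
ε = (ΔQ_A/Q̄_A)/(ΔP_B/P̄_B) = (-158/1542.0)/(3/46.50) ≈ -1.588.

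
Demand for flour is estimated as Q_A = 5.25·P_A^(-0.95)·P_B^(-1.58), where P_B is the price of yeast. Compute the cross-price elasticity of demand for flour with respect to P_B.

-1.58

In a log-linear (constant-elasticity) demand function, the coefficient on the exponent of P_B is the cross-price elasticity.
ε = -1.58. Negative, so flour and yeast are complements.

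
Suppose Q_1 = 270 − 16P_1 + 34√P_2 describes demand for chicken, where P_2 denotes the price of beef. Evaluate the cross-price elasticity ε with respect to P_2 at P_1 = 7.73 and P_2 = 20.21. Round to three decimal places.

0.255

At P_1 = 7.73 and P_2 = 20.21: Q_1 = 299.169.
∂Q_1/∂P_2 = 34/(2√P_2) = 34/(2√20.21) = 3.7815.
ε = (∂Q_1/∂P_2)(P_2/Q_1) = 3.7815 × (20.21/299.169) ≈ 0.255.
ε > 0: substitutes.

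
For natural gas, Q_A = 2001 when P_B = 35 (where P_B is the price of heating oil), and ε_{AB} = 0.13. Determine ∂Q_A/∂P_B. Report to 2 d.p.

ε = (∂Q_A/∂P_B)·(P_B/Q_A) ⇒ ∂Q_A/∂P_B = ε·Q_A/P_B = 0.13 × 2001/35 ≈ 7.43.

7.43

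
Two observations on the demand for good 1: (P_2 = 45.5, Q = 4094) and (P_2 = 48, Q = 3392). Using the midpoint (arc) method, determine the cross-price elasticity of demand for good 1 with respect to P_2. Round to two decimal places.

-3.51

ΔQ_1 = 3392 − 4094 = -702; ΔP_2 = 48 − 45.5 = 2.5.
Midpoints: Q̄_1 = 3743.0, P̄_2 = 46.75.
ε = (ΔQ_1/Q̄_1)/(ΔP_2/P̄_2) = (-702/3743.0)/(2.5/46.75) ≈ -3.51.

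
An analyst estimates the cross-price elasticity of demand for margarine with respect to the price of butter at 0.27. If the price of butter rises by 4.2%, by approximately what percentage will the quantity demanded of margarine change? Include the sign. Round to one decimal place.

1.1%

%ΔQ ≈ ε × %ΔP of butter = 0.27 × (4.2%) = 1.1%.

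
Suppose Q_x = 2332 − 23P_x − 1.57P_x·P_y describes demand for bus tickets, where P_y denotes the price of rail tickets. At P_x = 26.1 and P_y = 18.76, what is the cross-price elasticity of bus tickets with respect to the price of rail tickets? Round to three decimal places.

At P_x = 26.1 and P_y = 18.76: Q_x = 962.971.
∂Q_x/∂P_y = -1.57P_x = -1.57(26.1) = -40.9770.
ε = (∂Q_x/∂P_y)(P_y/Q_x) = -40.9770 × (18.76/962.971) ≈ -0.798.

-0.798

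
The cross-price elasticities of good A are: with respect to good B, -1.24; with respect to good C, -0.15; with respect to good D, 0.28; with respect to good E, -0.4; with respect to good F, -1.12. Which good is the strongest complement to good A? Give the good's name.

good B

Complements have ε < 0. The most negative value is -1.24 (good B).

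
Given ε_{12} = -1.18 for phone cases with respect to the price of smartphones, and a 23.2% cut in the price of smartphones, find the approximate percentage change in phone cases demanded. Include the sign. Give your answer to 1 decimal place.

%ΔQ ≈ ε × %ΔP of smartphones = -1.18 × (-23.2%) = 27.4%.
Demand for phone cases rises by about 27.4%.

27.4%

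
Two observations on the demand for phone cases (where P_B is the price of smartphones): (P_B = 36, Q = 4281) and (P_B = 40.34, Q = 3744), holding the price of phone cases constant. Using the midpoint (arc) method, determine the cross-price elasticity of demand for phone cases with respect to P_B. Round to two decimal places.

-1.18

ΔQ_A = 3744 − 4281 = -537; ΔP_B = 40.34 − 36 = 4.34.
Midpoints: Q̄_A = 4012.5, P̄_B = 38.17.
ε = (ΔQ_A/Q̄_A)/(ΔP_B/P̄_B) = (-537/4012.5)/(4.34/38.17) ≈ -1.18.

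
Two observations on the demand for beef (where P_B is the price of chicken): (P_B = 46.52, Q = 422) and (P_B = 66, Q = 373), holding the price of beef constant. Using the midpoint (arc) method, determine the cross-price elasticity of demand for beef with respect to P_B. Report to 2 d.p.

-0.36

ΔQ_A = 373 − 422 = -49; ΔP_B = 66 − 46.52 = 19.48.
Midpoints: Q̄_A = 397.5, P̄_B = 56.26.
ε = (ΔQ_A/Q̄_A)/(ΔP_B/P̄_B) = (-49/397.5)/(19.48/56.26) ≈ -0.36.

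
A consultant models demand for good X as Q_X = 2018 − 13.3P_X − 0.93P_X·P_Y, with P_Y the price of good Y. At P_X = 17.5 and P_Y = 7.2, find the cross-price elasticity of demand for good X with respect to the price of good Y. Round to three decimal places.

-0.070

At P_X = 17.5 and P_Y = 7.2: Q_X = 1668.07.
∂Q_X/∂P_Y = -0.93P_X = -0.93(17.5) = -16.2750.
ε = (∂Q_X/∂P_Y)(P_Y/Q_X) = -16.2750 × (7.2/1668.07) ≈ -0.070.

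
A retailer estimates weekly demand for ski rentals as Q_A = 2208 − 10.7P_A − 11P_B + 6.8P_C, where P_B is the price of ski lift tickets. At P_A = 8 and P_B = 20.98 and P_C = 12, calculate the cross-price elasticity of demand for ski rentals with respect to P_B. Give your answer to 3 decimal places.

-0.117

At P_A = 8 and P_B = 20.98 and P_C = 12: Q_A = 1973.22.
∂Q_A/∂P_B = -11.
ε = (∂Q_A/∂P_B)(P_B/Q_A) = -11 × (20.98/1973.22) ≈ -0.117.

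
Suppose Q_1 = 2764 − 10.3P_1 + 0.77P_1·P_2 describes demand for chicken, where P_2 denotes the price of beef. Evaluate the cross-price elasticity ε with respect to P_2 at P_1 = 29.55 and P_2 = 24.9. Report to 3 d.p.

0.187

At P_1 = 29.55 and P_2 = 24.9: Q_1 = 3026.197.
∂Q_1/∂P_2 = 0.77P_1 = 0.77(29.55) = 22.7535.
ε = (∂Q_1/∂P_2)(P_2/Q_1) = 22.7535 × (24.9/3026.197) ≈ 0.187.
ε > 0: substitutes.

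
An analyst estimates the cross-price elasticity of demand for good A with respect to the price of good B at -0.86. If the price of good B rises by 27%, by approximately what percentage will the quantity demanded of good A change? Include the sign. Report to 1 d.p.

%ΔQ ≈ ε × %ΔP of good B = -0.86 × (27%) = -23.2%.

-23.2%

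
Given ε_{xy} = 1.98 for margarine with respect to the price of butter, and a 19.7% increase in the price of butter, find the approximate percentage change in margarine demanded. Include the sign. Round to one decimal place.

39.0%

%ΔQ ≈ ε × %ΔP of butter = 1.98 × (19.7%) = 39.0%.
Demand for margarine rises by about 39.0%.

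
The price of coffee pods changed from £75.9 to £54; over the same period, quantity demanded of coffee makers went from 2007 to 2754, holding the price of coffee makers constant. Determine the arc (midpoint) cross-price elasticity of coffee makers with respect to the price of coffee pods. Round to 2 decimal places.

ΔQ_A = 2754 − 2007 = 747; ΔP_B = 54 − 75.9 = -21.9.
Midpoints: Q̄_A = 2380.5, P̄_B = 64.95.
ε = (ΔQ_A/Q̄_A)/(ΔP_B/P̄_B) = (747/2380.5)/(-21.9/64.95) ≈ -0.93.
ε < 0: coffee makers and coffee pods are complements.

-0.93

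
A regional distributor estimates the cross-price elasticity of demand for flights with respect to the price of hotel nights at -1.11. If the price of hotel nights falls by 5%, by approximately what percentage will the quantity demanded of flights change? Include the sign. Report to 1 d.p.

5.6%

%ΔQ ≈ ε × %ΔP of hotel nights = -1.11 × (-5%) = 5.6%.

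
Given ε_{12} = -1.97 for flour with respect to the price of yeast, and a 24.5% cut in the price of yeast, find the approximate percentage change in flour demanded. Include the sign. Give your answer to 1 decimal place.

%ΔQ ≈ ε × %ΔP of yeast = -1.97 × (-24.5%) = 48.3%.

48.3%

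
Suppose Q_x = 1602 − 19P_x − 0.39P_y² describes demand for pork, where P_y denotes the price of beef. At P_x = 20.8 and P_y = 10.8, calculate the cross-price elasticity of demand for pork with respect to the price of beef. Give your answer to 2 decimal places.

At P_x = 20.8 and P_y = 10.8: Q_x = 1161.310.
∂Q_x/∂P_y = -0.78P_y = -0.78(10.8) = -8.4240.
ε = (∂Q_x/∂P_y)(P_y/Q_x) = -8.4240 × (10.8/1161.310) ≈ -0.08.

-0.08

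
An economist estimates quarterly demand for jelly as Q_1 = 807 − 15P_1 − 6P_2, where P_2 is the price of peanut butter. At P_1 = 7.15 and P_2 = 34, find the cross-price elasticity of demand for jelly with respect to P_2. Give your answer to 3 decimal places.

At P_1 = 7.15 and P_2 = 34: Q_1 = 495.75.
∂Q_1/∂P_2 = -6.
ε = (∂Q_1/∂P_2)(P_2/Q_1) = -6 × (34/495.75) ≈ -0.411.
Since ε < 0, jelly and peanut butter are complements.

-0.411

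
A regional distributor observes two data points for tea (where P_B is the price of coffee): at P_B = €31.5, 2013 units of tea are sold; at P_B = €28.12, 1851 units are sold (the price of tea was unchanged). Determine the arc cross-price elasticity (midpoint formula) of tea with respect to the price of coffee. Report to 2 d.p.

0.74

ΔQ_A = 1851 − 2013 = -162; ΔP_B = 28.12 − 31.5 = -3.38.
Midpoints: Q̄_A = 1932.0, P̄_B = 29.81.
ε = (ΔQ_A/Q̄_A)/(ΔP_B/P̄_B) = (-162/1932.0)/(-3.38/29.81) ≈ 0.74.
ε > 0: tea and coffee are substitutes.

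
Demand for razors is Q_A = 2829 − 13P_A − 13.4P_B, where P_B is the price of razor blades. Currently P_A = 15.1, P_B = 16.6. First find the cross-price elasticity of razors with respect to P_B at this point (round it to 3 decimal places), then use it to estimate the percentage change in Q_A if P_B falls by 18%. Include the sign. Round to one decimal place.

1.7%

At P_A = 15.1, P_B = 16.6: Q_A = 2410.26.
∂Q_A/∂P_B = -13.4.
ε = (∂Q_A/∂P_B)(P_B/Q_A) = -13.4000 × 16.6/2410.26 ≈ -0.092.
%ΔQ_A ≈ ε × %ΔP_B = -0.092 × (-18%) = 1.7%.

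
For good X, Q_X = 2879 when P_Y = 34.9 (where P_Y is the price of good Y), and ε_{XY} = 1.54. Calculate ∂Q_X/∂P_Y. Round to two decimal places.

ε = (∂Q_X/∂P_Y)·(P_Y/Q_X) ⇒ ∂Q_X/∂P_Y = ε·Q_X/P_Y = 1.54 × 2879/34.9 ≈ 127.04.

127.04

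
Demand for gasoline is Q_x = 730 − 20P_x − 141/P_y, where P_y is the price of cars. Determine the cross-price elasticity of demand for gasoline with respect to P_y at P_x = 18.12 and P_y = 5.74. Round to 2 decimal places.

0.07

At P_x = 18.12 and P_y = 5.74: Q_x = 343.036.
∂Q_x/∂P_y = 141/P_y² = 4.2795.
ε = (∂Q_x/∂P_y)(P_y/Q_x) = 4.2795 × (5.74/343.036) ≈ 0.07.
ε > 0: substitutes.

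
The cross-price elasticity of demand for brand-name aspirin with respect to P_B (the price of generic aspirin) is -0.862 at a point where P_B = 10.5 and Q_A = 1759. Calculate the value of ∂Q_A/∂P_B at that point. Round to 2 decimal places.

ε = (∂Q_A/∂P_B)·(P_B/Q_A) ⇒ ∂Q_A/∂P_B = ε·Q_A/P_B = -0.862 × 1759/10.5 ≈ -144.41.

-144.41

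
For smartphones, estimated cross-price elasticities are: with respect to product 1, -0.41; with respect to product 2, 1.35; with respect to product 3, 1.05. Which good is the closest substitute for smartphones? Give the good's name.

product 2

Substitutes have ε > 0. Among the positive values, 1.35 (product 2) is largest.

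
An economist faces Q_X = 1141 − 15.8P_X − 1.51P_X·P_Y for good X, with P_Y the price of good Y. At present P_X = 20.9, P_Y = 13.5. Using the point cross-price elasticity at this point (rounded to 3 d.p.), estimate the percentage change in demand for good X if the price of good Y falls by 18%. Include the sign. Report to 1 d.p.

At P_X = 20.9, P_Y = 13.5: Q_X = 384.733.
∂Q_X/∂P_Y = -1.51P_X = -31.5590.
ε = (∂Q_X/∂P_Y)(P_Y/Q_X) = -31.5590 × 13.5/384.733 ≈ -1.107.
%ΔQ_X ≈ ε × %ΔP_Y = -1.107 × (-18%) = 19.9%.

19.9%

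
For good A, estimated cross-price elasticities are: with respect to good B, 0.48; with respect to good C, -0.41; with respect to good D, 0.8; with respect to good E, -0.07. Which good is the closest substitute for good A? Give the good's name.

good D

Substitutes have ε > 0. Among the positive values, 0.8 (good D) is largest.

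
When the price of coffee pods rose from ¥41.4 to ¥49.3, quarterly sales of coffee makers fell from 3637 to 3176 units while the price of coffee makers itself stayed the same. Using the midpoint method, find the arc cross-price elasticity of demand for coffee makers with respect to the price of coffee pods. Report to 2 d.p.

ΔQ_A = 3176 − 3637 = -461; ΔP_B = 49.3 − 41.4 = 7.9.
Midpoints: Q̄_A = 3406.5, P̄_B = 45.35.
ε = (ΔQ_A/Q̄_A)/(ΔP_B/P̄_B) = (-461/3406.5)/(7.9/45.35) ≈ -0.78.
ε < 0: coffee makers and coffee pods are complements.

-0.78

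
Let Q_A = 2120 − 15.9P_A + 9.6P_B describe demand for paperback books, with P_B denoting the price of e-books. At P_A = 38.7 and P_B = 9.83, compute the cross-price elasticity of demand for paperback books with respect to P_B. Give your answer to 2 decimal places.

0.06

At P_A = 38.7 and P_B = 9.83: Q_A = 1599.038.
∂Q_A/∂P_B = 9.6.
ε = (∂Q_A/∂P_B)(P_B/Q_A) = 9.6 × (9.83/1599.038) ≈ 0.06.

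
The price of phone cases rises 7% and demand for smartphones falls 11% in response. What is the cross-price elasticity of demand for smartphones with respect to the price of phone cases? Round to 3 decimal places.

-1.571

ε = (%ΔQ of smartphones) / (%ΔP of phone cases) = (-11%) / (7%) ≈ -1.571.
Negative cross-price elasticity: complements.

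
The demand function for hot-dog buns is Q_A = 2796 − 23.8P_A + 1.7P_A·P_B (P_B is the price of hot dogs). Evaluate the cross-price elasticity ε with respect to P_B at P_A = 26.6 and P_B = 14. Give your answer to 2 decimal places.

0.23

At P_A = 26.6 and P_B = 14: Q_A = 2796.
∂Q_A/∂P_B = 1.7P_A = 1.7(26.6) = 45.2200.
ε = (∂Q_A/∂P_B)(P_B/Q_A) = 45.2200 × (14/2796) ≈ 0.23.
ε > 0: substitutes.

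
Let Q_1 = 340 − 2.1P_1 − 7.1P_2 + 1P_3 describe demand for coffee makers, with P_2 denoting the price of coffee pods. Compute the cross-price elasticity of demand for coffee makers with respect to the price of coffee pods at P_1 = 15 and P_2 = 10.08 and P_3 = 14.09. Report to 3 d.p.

-0.285

At P_1 = 15 and P_2 = 10.08 and P_3 = 14.09: Q_1 = 251.022.
∂Q_1/∂P_2 = -7.1.
ε = (∂Q_1/∂P_2)(P_2/Q_1) = -7.1 × (10.08/251.022) ≈ -0.285.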